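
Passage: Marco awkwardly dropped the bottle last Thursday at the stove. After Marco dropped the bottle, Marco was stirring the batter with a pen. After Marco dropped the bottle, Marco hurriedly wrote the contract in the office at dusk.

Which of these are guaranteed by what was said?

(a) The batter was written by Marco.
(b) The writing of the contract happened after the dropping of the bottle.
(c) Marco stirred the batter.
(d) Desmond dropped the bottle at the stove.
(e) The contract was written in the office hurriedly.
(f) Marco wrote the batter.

(b), (c), (e)

(a) Not entailed — Marco wrote the contract, not the batter; the batter belongs to the stirring event.
(b) Entailed — the narrative places the dropping before the writing.
(c) Entailed — 'stir' is an activity; 'was stirring' entails that some stirring happened, so 'stirred' holds.
(d) Not entailed — the passage has Marco dropping the bottle, not Desmond.
(e) Entailed — dropping 'at dusk' and generalizing the agent leaves a sub-description the original still satisfies.
(f) Not entailed — Marco wrote the contract, not the batter; the batter belongs to the stirring event.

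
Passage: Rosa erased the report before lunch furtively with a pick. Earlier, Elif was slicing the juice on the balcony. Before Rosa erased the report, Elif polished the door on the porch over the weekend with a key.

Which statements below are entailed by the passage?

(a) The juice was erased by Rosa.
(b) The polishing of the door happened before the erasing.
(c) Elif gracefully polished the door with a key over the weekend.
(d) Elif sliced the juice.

(b)

(a) Not entailed — Rosa erased the report, not the juice; the juice belongs to the slicing event.
(b) Entailed — the narrative places the polishing before the erasing.
(c) Not entailed — 'gracefully' adds information not in the original event.
(d) Not entailed — 'was slicing' is progressive on an accomplishment; it does not entail the completed 'sliced'.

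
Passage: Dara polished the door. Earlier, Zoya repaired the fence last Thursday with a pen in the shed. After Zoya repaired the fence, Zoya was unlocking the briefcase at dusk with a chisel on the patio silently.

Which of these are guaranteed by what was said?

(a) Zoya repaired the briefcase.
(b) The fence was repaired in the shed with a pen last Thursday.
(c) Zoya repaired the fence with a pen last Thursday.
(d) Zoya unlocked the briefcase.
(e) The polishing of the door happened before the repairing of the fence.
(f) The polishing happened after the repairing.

(a) Not entailed — Zoya repaired the fence, not the briefcase; the briefcase belongs to the unlocking event.
(b) Entailed — every conjunct here is already in the original repairing event.
(c) Entailed — the original entails any weakening of itself; this just drops 'in the shed'.
(d) Not entailed — 'was unlocking' is progressive on an accomplishment; it does not entail the completed 'unlocked'.
(e) Not entailed — the narrative places the repairing before the polishing, not after.
(f) Entailed — the narrative places the repairing before the polishing.

(b), (c), (f)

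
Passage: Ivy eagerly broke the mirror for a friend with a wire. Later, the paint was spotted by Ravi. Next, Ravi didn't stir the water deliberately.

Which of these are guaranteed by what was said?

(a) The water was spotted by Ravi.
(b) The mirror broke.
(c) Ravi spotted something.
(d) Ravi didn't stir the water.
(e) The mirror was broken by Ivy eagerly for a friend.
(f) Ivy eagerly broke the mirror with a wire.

(b), (c), (e), (f)

(a) Not entailed — Ravi spotted the paint, not the water; the water belongs to the stirring event.
(b) Entailed — 'Ivy broke the mirror' is causative; it entails the inchoative 'the mirror broke'.
(c) Entailed — the original entails any weakening of itself; this just generalizes the patient.
(d) Not entailed — dropping 'deliberately' under negation is not valid — the original leaves open that Ravi stirred the water some other way.
(e) Entailed — this follows by dropping conjuncts from the breaking event's description.
(f) Entailed — every conjunct here is already in the original breaking event.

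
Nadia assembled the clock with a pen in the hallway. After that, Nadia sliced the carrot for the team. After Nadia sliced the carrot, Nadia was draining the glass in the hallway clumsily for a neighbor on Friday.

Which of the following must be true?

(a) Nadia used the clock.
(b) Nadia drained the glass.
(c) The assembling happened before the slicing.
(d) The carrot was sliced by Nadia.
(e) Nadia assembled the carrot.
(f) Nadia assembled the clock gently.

(c), (d)

(a) Not entailed — the clock is the patient, not an instrument — Nadia used a pen.
(b) Not entailed — 'was draining' is progressive on an accomplishment; it does not entail the completed 'drained'.
(c) Entailed — the narrative places the assembling before the slicing.
(d) Entailed — dropping 'for the team' leaves a sub-description the original still satisfies.
(e) Not entailed — Nadia assembled the clock, not the carrot; the carrot belongs to the slicing event.
(f) Not entailed — 'gently' adds information not in the original event.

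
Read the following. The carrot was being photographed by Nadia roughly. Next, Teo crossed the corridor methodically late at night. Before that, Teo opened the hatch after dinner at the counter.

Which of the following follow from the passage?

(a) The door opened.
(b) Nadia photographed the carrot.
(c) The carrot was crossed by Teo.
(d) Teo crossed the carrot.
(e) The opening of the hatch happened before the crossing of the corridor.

(a) Not entailed — the hatch is what opened, not the door.
(b) Not entailed — 'was photographing' is progressive on an accomplishment; it does not entail the completed 'photographed'.
(c) Not entailed — Teo crossed the corridor, not the carrot; the carrot belongs to the photographing event.
(d) Not entailed — Teo crossed the corridor, not the carrot; the carrot belongs to the photographing event.
(e) Entailed — the narrative places the opening before the crossing.

(e)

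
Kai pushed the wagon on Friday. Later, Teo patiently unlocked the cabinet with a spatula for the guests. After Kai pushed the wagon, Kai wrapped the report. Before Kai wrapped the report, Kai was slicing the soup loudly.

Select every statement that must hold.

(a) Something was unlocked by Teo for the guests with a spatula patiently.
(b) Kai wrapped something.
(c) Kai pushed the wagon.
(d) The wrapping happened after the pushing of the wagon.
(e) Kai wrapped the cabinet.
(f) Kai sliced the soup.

(a) Entailed — this follows by dropping conjuncts from the unlocking event's description.
(b) Entailed — every conjunct here is already in the original wrapping event.
(c) Entailed — dropping 'on Friday' leaves a sub-description the original still satisfies.
(d) Entailed — the narrative places the pushing before the wrapping.
(e) Not entailed — Kai wrapped the report, not the cabinet; the cabinet belongs to the unlocking event.
(f) Not entailed — 'was slicing' is progressive on an accomplishment; it does not entail the completed 'sliced'.

(a), (b), (c), (d)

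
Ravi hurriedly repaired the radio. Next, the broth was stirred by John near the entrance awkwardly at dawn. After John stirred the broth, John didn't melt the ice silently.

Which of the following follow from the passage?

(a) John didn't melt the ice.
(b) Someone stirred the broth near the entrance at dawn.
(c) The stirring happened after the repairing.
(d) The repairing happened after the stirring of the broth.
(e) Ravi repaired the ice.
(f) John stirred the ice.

(b), (c)

(a) Not entailed — dropping 'silently' under negation is not valid — the original leaves open that John melted the ice some other way.
(b) Entailed — dropping 'awkwardly' and generalizing the agent leaves a sub-description the original still satisfies.
(c) Entailed — the narrative places the repairing before the stirring.
(d) Not entailed — the narrative places the repairing before the stirring, not after.
(e) Not entailed — Ravi repaired the radio, not the ice; the ice belongs to the melting event.
(f) Not entailed — John stirred the broth, not the ice; the ice belongs to the melting event.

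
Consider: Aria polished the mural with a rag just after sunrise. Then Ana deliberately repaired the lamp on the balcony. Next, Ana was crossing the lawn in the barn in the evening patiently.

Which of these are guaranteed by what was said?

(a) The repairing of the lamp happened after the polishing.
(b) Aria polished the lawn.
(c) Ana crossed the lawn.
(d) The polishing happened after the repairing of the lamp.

(a)

(a) Entailed — the narrative places the polishing before the repairing.
(b) Not entailed — Aria polished the mural, not the lawn; the lawn belongs to the crossing event.
(c) Not entailed — 'was crossing' is progressive on an accomplishment; it does not entail the completed 'crossed'.
(d) Not entailed — the narrative places the polishing before the repairing, not after.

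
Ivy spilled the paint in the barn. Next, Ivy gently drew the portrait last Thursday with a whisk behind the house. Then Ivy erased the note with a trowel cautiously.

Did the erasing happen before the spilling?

no

The narrative orders the spilling before the erasing.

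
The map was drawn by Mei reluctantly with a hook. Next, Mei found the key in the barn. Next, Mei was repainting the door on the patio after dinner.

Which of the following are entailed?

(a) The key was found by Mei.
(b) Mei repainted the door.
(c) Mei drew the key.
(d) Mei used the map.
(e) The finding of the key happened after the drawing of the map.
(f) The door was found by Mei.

(a), (e)

(a) Entailed — every conjunct here is already in the original finding event.
(b) Not entailed — 'was repainting' is progressive on an accomplishment; it does not entail the completed 'repainted'.
(c) Not entailed — Mei drew the map, not the key; the key belongs to the finding event.
(d) Not entailed — the map is the patient, not an instrument — Mei used a hook.
(e) Entailed — the narrative places the drawing before the finding.
(f) Not entailed — Mei found the key, not the door; the door belongs to the repainting event.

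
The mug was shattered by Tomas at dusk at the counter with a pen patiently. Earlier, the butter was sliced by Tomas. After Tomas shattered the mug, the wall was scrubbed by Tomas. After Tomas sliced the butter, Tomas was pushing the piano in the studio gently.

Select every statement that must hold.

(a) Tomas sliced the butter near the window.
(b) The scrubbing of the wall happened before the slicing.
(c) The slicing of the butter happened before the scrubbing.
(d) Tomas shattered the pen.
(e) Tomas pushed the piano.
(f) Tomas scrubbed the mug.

(a) Not entailed — 'near the window' adds information not in the original event.
(b) Not entailed — the narrative places the slicing before the scrubbing, not after.
(c) Entailed — the narrative places the slicing before the scrubbing.
(d) Not entailed — the pen is the instrument, not what was shattered.
(e) Entailed — 'push' is an activity; 'was pushing' entails that some pushing happened, so 'pushed' holds.
(f) Not entailed — Tomas scrubbed the wall, not the mug; the mug belongs to the shattering event.

(c), (e)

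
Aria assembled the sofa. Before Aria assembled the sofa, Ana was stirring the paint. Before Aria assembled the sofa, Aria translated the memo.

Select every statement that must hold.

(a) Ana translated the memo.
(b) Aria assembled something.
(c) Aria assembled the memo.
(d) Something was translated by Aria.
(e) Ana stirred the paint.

(b), (d), (e)

(a) Not entailed — the passage has Aria translating the memo, not Ana.
(b) Entailed — generalizing the patient leaves a sub-description the original still satisfies.
(c) Not entailed — Aria assembled the sofa, not the memo; the memo belongs to the translating event.
(d) Entailed — every conjunct here is already in the original translating event.
(e) Entailed — 'stir' is an activity; 'was stirring' entails that some stirring happened, so 'stirred' holds.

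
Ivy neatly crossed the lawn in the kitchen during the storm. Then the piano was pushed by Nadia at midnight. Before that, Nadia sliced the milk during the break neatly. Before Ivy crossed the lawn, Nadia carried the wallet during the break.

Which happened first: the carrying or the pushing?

the carrying

The connectives place the carrying before the pushing.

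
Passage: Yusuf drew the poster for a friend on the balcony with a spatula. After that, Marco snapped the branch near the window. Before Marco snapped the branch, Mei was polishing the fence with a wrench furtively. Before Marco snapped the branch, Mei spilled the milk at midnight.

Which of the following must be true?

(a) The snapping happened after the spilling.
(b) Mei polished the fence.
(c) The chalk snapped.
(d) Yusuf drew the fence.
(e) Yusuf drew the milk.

(a) Entailed — the narrative places the spilling before the snapping.
(b) Entailed — 'polish' is an activity; 'was polishing' entails that some polishing happened, so 'polished' holds.
(c) Not entailed — the branch is what snapped, not the chalk.
(d) Not entailed — Yusuf drew the poster, not the fence; the fence belongs to the polishing event.
(e) Not entailed — Yusuf drew the poster, not the milk; the milk belongs to the spilling event.

(a), (b)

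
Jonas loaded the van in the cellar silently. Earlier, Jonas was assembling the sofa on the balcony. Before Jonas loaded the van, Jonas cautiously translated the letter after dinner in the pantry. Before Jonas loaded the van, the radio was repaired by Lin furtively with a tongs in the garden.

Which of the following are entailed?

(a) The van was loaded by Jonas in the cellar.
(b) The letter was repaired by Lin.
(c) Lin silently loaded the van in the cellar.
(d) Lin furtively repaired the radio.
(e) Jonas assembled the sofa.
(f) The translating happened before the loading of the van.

(a), (d), (f)

(a) Entailed — this follows by dropping conjuncts from the loading event's description.
(b) Not entailed — Lin repaired the radio, not the letter; the letter belongs to the translating event.
(c) Not entailed — the passage has Jonas loading the van, not Lin.
(d) Entailed — dropping 'with a tongs', 'in the garden' leaves a sub-description the original still satisfies.
(e) Not entailed — 'was assembling' is progressive on an accomplishment; it does not entail the completed 'assembled'.
(f) Entailed — the narrative places the translating before the loading.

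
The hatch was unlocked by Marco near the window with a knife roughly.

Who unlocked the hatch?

'Marco' marks the agent of the unlocking event.

Marco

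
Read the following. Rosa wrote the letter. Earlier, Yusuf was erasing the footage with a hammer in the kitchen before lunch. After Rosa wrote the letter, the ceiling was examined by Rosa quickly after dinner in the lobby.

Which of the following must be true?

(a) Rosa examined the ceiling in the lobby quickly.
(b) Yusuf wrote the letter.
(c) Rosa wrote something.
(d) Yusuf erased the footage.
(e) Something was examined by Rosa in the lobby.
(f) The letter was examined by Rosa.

(a) Entailed — dropping 'after dinner' leaves a sub-description the original still satisfies.
(b) Not entailed — the passage has Rosa writing the letter, not Yusuf.
(c) Entailed — generalizing the patient leaves a sub-description the original still satisfies.
(d) Not entailed — 'was erasing' is progressive on an accomplishment; it does not entail the completed 'erased'.
(e) Entailed — the original entails any weakening of itself; this just drops 'after dinner', 'quickly' and generalizes the patient.
(f) Not entailed — Rosa examined the ceiling, not the letter; the letter belongs to the writing event.

(a), (c), (e)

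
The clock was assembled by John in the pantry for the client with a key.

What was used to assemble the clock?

'with a key' marks the instrument of the assembling event.

a key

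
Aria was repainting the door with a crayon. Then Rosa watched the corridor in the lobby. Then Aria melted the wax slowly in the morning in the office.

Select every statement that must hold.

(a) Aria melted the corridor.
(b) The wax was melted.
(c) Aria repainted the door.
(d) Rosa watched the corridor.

(a) Not entailed — Aria melted the wax, not the corridor; the corridor belongs to the watching event.
(b) Entailed — dropping 'in the office', 'slowly', 'in the morning' and generalizing the agent leaves a sub-description the original still satisfies.
(c) Not entailed — 'was repainting' is progressive on an accomplishment; it does not entail the completed 'repainted'.
(d) Entailed — every conjunct here is already in the original watching event.

(b), (d)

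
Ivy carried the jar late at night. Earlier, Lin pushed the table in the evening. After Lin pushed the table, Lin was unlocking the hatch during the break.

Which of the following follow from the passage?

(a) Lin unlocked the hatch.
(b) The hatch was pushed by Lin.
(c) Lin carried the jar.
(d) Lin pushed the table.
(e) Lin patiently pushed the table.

(a) Not entailed — 'was unlocking' is progressive on an accomplishment; it does not entail the completed 'unlocked'.
(b) Not entailed — Lin pushed the table, not the hatch; the hatch belongs to the unlocking event.
(c) Not entailed — the passage has Ivy carrying the jar, not Lin.
(d) Entailed — every conjunct here is already in the original pushing event.
(e) Not entailed — 'patiently' adds information not in the original event.

(d)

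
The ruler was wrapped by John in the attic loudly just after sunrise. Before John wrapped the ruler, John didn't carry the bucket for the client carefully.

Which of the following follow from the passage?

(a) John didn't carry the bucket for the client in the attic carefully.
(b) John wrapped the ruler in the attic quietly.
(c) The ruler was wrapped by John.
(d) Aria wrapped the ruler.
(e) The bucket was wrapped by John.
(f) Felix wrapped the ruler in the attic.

(a), (c)

(a) Entailed — under negation, adding a further restriction is entailed: if no such carrying event occurred, none occurred in the attic either.
(b) Not entailed — 'quietly' adds a manner not in (and inconsistent with) the original.
(c) Entailed — the original entails any weakening of itself; this just drops 'just after sunrise', 'loudly', 'in the attic'.
(d) Not entailed — the passage has John wrapping the ruler, not Aria.
(e) Not entailed — John wrapped the ruler, not the bucket; the bucket belongs to the carrying event.
(f) Not entailed — the passage has John wrapping the ruler, not Felix.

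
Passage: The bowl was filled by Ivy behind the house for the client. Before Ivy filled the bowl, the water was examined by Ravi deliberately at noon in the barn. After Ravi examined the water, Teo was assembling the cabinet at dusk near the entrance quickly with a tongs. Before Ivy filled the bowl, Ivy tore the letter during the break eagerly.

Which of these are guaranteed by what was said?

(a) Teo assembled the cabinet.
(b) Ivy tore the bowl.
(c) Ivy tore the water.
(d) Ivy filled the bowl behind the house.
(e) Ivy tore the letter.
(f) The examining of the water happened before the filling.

(d), (e), (f)

(a) Not entailed — 'was assembling' is progressive on an accomplishment; it does not entail the completed 'assembled'.
(b) Not entailed — Ivy tore the letter, not the bowl; the bowl belongs to the filling event.
(c) Not entailed — Ivy tore the letter, not the water; the water belongs to the examining event.
(d) Entailed — the original entails any weakening of itself; this just drops 'for the client'.
(e) Entailed — the original entails any weakening of itself; this just drops 'during the break', 'eagerly'.
(f) Entailed — the narrative places the examining before the filling.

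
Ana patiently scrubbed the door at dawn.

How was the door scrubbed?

'patiently' marks the manner of the scrubbing event.

patiently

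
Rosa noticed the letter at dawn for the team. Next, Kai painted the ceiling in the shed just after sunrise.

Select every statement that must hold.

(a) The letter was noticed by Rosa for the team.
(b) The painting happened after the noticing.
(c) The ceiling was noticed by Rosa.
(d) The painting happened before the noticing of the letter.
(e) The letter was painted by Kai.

(a) Entailed — dropping 'at dawn' leaves a sub-description the original still satisfies.
(b) Entailed — the narrative places the noticing before the painting.
(c) Not entailed — Rosa noticed the letter, not the ceiling; the ceiling belongs to the painting event.
(d) Not entailed — the narrative places the noticing before the painting, not after.
(e) Not entailed — Kai painted the ceiling, not the letter; the letter belongs to the noticing event.

(a), (b)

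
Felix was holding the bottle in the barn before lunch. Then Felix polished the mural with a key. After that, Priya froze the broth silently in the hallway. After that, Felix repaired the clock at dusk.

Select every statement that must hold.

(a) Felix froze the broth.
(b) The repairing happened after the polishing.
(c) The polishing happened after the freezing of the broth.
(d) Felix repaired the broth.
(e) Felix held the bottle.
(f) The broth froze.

(b), (e), (f)

(a) Not entailed — the passage has Priya freezing the broth, not Felix.
(b) Entailed — the narrative places the polishing before the repairing.
(c) Not entailed — the narrative places the polishing before the freezing, not after.
(d) Not entailed — Felix repaired the clock, not the broth; the broth belongs to the freezing event.
(e) Entailed — 'hold' is an activity; 'was holding' entails that some holding happened, so 'held' holds.
(f) Entailed — 'Priya froze the broth' is causative; it entails the inchoative 'the broth froze'.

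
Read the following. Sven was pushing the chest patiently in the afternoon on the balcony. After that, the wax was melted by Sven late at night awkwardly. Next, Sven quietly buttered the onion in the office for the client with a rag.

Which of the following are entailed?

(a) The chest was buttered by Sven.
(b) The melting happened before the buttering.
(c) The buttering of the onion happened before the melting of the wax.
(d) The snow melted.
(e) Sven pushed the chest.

(a) Not entailed — Sven buttered the onion, not the chest; the chest belongs to the pushing event.
(b) Entailed — the narrative places the melting before the buttering.
(c) Not entailed — the narrative places the melting before the buttering, not after.
(d) Not entailed — the wax is what melted, not the snow.
(e) Entailed — 'push' is an activity; 'was pushing' entails that some pushing happened, so 'pushed' holds.

(b), (e)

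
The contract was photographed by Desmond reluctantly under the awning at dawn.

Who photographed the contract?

'Desmond' marks the agent of the photographing event.

Desmond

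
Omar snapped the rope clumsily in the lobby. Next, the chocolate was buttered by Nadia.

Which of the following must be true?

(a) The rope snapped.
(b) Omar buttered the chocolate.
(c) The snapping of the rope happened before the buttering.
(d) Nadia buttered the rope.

(a), (c)

(a) Entailed — 'Omar snapped the rope' is causative; it entails the inchoative 'the rope snapped'.
(b) Not entailed — the passage has Nadia buttering the chocolate, not Omar.
(c) Entailed — the narrative places the snapping before the buttering.
(d) Not entailed — Nadia buttered the chocolate, not the rope; the rope belongs to the snapping event.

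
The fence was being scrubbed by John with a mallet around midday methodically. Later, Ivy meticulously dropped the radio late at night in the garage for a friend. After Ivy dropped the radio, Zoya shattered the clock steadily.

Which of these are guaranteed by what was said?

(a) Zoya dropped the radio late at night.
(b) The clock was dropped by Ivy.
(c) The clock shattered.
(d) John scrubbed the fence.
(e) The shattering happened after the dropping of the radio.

(c), (d), (e)

(a) Not entailed — the passage has Ivy dropping the radio, not Zoya.
(b) Not entailed — Ivy dropped the radio, not the clock; the clock belongs to the shattering event.
(c) Entailed — 'Zoya shattered the clock' is causative; it entails the inchoative 'the clock shattered'.
(d) Entailed — 'scrub' is an activity; 'was scrubbing' entails that some scrubbing happened, so 'scrubbed' holds.
(e) Entailed — the narrative places the dropping before the shattering.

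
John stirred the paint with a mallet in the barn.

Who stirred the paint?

John

'John' marks the agent of the stirring event.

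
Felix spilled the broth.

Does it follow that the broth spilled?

yes

'Felix spilled the broth' is the causative; it entails the inchoative 'the broth spilled'.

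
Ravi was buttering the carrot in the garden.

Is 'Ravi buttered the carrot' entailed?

'was buttering' is progressive; for an accomplishment like 'butter the carrot', it doesn't entail completion.

no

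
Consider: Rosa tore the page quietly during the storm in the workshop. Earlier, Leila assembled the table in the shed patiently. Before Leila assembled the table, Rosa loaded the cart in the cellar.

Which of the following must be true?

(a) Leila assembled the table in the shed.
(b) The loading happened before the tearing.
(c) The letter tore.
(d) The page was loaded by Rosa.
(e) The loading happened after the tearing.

(a), (b)

(a) Entailed — the original entails any weakening of itself; this just drops 'patiently'.
(b) Entailed — the narrative places the loading before the tearing.
(c) Not entailed — the page is what tore, not the letter.
(d) Not entailed — Rosa loaded the cart, not the page; the page belongs to the tearing event.
(e) Not entailed — the narrative places the loading before the tearing, not after.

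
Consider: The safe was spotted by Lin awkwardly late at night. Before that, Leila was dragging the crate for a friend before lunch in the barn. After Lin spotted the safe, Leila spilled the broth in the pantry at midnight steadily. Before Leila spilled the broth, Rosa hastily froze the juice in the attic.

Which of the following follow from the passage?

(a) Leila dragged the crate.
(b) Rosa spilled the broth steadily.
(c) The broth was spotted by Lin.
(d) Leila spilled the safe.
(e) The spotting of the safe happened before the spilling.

(a) Entailed — 'drag' is an activity; 'was dragging' entails that some dragging happened, so 'dragged' holds.
(b) Not entailed — the passage has Leila spilling the broth, not Rosa.
(c) Not entailed — Lin spotted the safe, not the broth; the broth belongs to the spilling event.
(d) Not entailed — Leila spilled the broth, not the safe; the safe belongs to the spotting event.
(e) Entailed — the narrative places the spotting before the spilling.

(a), (e)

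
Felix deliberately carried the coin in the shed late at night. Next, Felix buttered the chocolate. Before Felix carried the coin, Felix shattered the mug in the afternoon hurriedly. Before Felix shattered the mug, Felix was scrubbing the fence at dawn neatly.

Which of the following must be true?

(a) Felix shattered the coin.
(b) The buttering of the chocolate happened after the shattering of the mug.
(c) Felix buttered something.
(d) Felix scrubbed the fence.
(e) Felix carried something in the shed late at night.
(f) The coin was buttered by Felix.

(a) Not entailed — Felix shattered the mug, not the coin; the coin belongs to the carrying event.
(b) Entailed — the narrative places the shattering before the buttering.
(c) Entailed — this follows by dropping conjuncts from the buttering event's description.
(d) Entailed — 'scrub' is an activity; 'was scrubbing' entails that some scrubbing happened, so 'scrubbed' holds.
(e) Entailed — this follows by dropping conjuncts from the carrying event's description.
(f) Not entailed — Felix buttered the chocolate, not the coin; the coin belongs to the carrying event.

(b), (c), (d), (e)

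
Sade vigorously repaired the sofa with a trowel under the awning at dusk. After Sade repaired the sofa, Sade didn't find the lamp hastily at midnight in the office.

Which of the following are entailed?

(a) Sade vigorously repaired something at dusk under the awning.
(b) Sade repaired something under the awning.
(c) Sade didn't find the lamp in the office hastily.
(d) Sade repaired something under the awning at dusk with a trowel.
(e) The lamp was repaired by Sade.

(a) Entailed — this follows by dropping conjuncts from the repairing event's description.
(b) Entailed — the original entails any weakening of itself; this just drops 'at dusk', 'vigorously', 'with a trowel' and generalizes the patient.
(c) Not entailed — dropping 'at midnight' under negation is not valid — the original leaves open that Sade found the lamp some other way.
(d) Entailed — every conjunct here is already in the original repairing event.
(e) Not entailed — Sade repaired the sofa, not the lamp; the lamp belongs to the finding event.

(a), (b), (d)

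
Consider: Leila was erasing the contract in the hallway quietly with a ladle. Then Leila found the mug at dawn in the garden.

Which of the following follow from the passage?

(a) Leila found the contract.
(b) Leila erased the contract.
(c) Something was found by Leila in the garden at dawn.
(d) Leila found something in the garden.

(a) Not entailed — Leila found the mug, not the contract; the contract belongs to the erasing event.
(b) Not entailed — 'was erasing' is progressive on an accomplishment; it does not entail the completed 'erased'.
(c) Entailed — the original entails any weakening of itself; this just generalizes the patient.
(d) Entailed — dropping 'at dawn' and generalizing the patient leaves a sub-description the original still satisfies.

(c), (d)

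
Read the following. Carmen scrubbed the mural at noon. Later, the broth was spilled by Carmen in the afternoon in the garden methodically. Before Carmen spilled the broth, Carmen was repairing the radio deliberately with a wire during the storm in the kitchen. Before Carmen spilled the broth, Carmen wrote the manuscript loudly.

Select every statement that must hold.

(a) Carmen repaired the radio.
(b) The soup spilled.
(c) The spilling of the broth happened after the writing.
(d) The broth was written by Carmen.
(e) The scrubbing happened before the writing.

(a) Not entailed — 'was repairing' is progressive on an accomplishment; it does not entail the completed 'repaired'.
(b) Not entailed — the broth is what spilled, not the soup.
(c) Entailed — the narrative places the writing before the spilling.
(d) Not entailed — Carmen wrote the manuscript, not the broth; the broth belongs to the spilling event.
(e) Not entailed — the narrative doesn't order the scrubbing relative to the writing.

(c)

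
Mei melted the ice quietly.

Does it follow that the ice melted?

'Mei melted the ice' is the causative; it entails the inchoative 'the ice melted'.

yes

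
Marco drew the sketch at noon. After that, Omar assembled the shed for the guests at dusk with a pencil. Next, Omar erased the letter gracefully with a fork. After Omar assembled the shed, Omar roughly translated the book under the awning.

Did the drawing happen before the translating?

The narrative orders the drawing before the translating.

yes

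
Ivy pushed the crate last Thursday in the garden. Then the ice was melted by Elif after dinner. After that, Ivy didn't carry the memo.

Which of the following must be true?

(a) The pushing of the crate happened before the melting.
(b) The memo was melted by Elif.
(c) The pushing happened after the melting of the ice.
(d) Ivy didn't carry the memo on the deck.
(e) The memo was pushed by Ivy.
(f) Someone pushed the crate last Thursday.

(a) Entailed — the narrative places the pushing before the melting.
(b) Not entailed — Elif melted the ice, not the memo; the memo belongs to the carrying event.
(c) Not entailed — the narrative places the pushing before the melting, not after.
(d) Entailed — under negation, adding a further restriction is entailed: if no such carrying event occurred, none occurred on the deck either.
(e) Not entailed — Ivy pushed the crate, not the memo; the memo belongs to the carrying event.
(f) Entailed — every conjunct here is already in the original pushing event.

(a), (d), (f)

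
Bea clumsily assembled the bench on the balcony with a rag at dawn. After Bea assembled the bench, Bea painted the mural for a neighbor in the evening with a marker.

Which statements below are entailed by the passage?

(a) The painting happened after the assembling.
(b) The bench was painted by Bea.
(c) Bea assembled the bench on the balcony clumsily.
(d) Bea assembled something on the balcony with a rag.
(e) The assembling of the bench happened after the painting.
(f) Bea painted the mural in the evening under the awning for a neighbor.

(a) Entailed — the narrative places the assembling before the painting.
(b) Not entailed — Bea painted the mural, not the bench; the bench belongs to the assembling event.
(c) Entailed — dropping 'with a rag', 'at dawn' leaves a sub-description the original still satisfies.
(d) Entailed — every conjunct here is already in the original assembling event.
(e) Not entailed — the narrative places the assembling before the painting, not after.
(f) Not entailed — 'under the awning' adds information not in the original event.

(a), (c), (d)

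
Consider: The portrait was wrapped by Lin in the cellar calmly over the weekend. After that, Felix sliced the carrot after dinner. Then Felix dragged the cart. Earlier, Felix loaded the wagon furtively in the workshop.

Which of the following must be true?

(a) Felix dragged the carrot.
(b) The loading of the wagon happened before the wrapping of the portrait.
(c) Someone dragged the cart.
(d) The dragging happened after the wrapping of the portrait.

(a) Not entailed — Felix dragged the cart, not the carrot; the carrot belongs to the slicing event.
(b) Not entailed — the narrative doesn't order the loading relative to the wrapping.
(c) Entailed — this follows by dropping conjuncts from the dragging event's description.
(d) Entailed — the narrative places the wrapping before the dragging.

(c), (d)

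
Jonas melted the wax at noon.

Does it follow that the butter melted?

no

Nothing is said about any butter; only the wax is affected.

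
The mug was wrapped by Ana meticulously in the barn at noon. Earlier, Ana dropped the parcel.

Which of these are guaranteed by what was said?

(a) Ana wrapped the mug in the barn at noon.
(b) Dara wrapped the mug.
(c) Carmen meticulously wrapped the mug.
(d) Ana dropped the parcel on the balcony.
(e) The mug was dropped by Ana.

(a) Entailed — dropping 'meticulously' leaves a sub-description the original still satisfies.
(b) Not entailed — the passage has Ana wrapping the mug, not Dara.
(c) Not entailed — the passage has Ana wrapping the mug, not Carmen.
(d) Not entailed — 'on the balcony' adds information not in the original event.
(e) Not entailed — Ana dropped the parcel, not the mug; the mug belongs to the wrapping event.

(a)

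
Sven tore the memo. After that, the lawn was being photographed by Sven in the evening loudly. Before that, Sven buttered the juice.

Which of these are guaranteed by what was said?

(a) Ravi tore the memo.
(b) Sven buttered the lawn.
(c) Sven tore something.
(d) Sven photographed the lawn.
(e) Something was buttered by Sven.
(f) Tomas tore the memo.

(a) Not entailed — the passage has Sven tearing the memo, not Ravi.
(b) Not entailed — Sven buttered the juice, not the lawn; the lawn belongs to the photographing event.
(c) Entailed — the original entails any weakening of itself; this just generalizes the patient.
(d) Not entailed — 'was photographing' is progressive on an accomplishment; it does not entail the completed 'photographed'.
(e) Entailed — generalizing the patient leaves a sub-description the original still satisfies.
(f) Not entailed — the passage has Sven tearing the memo, not Tomas.

(c), (e)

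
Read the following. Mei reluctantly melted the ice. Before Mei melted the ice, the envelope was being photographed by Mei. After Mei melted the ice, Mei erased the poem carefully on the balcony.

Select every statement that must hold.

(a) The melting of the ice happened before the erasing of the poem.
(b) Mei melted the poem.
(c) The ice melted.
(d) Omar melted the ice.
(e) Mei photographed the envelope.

(a), (c)

(a) Entailed — the narrative places the melting before the erasing.
(b) Not entailed — Mei melted the ice, not the poem; the poem belongs to the erasing event.
(c) Entailed — 'Mei melted the ice' is causative; it entails the inchoative 'the ice melted'.
(d) Not entailed — the passage has Mei melting the ice, not Omar.
(e) Not entailed — 'was photographing' is progressive on an accomplishment; it does not entail the completed 'photographed'.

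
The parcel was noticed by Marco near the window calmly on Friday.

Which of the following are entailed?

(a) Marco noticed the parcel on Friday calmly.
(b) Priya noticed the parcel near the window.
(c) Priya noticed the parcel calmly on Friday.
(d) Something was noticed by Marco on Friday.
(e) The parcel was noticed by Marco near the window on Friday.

(a) Entailed — dropping 'near the window' leaves a sub-description the original still satisfies.
(b) Not entailed — the passage has Marco noticing the parcel, not Priya.
(c) Not entailed — the passage has Marco noticing the parcel, not Priya.
(d) Entailed — this follows by dropping conjuncts from the noticing event's description.
(e) Entailed — dropping 'calmly' leaves a sub-description the original still satisfies.

(a), (d), (e)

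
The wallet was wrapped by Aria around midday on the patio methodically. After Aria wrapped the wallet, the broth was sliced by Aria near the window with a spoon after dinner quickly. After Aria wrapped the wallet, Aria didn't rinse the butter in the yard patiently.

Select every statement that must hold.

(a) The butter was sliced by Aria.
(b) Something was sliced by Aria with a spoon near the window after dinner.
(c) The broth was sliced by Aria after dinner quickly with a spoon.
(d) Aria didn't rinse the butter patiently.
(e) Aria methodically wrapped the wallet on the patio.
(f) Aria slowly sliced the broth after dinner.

(a) Not entailed — Aria sliced the broth, not the butter; the butter belongs to the rinsing event.
(b) Entailed — this follows by dropping conjuncts from the slicing event's description.
(c) Entailed — the original entails any weakening of itself; this just drops 'near the window'.
(d) Not entailed — dropping 'in the yard' under negation is not valid — the original leaves open that Aria rinsed the butter some other way.
(e) Entailed — dropping 'around midday' leaves a sub-description the original still satisfies.
(f) Not entailed — 'slowly' adds a manner not in (and inconsistent with) the original.

(b), (c), (e)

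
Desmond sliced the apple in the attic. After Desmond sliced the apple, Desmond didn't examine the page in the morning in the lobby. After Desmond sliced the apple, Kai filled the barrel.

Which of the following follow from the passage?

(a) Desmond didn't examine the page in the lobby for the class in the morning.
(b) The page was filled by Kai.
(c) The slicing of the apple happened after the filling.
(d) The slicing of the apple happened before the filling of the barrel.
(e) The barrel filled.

(a), (d), (e)

(a) Entailed — under negation, adding a further restriction is entailed: if no such examining event occurred, none occurred for the class either.
(b) Not entailed — Kai filled the barrel, not the page; the page belongs to the examining event.
(c) Not entailed — the narrative places the slicing before the filling, not after.
(d) Entailed — the narrative places the slicing before the filling.
(e) Entailed — 'Kai filled the barrel' is causative; it entails the inchoative 'the barrel filled'.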